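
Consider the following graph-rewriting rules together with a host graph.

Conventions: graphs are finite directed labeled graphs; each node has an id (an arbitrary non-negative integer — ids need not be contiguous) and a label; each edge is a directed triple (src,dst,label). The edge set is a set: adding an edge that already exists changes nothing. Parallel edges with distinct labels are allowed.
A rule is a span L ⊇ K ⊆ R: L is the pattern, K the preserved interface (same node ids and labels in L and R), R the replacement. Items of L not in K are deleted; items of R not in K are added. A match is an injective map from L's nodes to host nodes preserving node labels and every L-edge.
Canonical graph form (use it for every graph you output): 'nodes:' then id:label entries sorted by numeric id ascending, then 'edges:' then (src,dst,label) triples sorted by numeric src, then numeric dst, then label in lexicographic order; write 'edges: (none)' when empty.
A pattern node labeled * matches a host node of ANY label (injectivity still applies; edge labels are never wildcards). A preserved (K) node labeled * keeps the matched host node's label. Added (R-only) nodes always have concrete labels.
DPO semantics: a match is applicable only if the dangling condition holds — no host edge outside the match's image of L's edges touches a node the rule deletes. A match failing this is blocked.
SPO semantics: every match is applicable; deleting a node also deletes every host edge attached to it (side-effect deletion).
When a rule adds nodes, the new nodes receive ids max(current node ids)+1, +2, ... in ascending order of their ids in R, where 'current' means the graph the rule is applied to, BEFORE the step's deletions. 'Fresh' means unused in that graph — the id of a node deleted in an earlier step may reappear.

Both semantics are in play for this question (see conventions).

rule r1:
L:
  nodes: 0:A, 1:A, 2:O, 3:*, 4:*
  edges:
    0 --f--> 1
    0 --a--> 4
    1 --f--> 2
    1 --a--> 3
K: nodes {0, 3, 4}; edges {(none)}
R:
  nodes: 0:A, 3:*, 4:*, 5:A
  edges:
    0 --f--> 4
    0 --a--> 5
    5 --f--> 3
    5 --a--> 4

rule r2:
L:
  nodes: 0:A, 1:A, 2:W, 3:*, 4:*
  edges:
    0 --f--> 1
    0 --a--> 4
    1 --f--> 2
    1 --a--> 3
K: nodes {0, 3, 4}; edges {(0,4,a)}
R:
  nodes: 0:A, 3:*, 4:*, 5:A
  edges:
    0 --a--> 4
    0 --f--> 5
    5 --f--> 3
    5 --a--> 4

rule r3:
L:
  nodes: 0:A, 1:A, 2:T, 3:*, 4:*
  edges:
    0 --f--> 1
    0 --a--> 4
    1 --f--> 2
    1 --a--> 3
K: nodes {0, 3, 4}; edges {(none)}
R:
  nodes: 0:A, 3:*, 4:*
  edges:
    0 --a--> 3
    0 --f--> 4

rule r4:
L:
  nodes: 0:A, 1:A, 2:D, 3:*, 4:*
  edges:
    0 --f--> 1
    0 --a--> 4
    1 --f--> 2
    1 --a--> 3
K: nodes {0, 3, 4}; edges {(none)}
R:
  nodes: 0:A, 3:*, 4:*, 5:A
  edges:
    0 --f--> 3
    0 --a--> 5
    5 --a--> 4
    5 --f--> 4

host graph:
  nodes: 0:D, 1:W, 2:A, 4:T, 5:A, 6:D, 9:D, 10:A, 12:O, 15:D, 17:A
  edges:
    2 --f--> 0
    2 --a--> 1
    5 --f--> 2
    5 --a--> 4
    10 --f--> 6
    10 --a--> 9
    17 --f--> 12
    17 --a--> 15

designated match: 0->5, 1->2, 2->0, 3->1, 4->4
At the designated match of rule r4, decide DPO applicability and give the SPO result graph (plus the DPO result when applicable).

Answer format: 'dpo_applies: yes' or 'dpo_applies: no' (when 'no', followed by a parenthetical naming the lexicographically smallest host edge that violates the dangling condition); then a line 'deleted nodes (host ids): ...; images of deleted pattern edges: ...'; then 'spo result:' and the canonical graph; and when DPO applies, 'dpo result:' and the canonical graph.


dpo_applies: yes
deleted nodes (host ids): 0, 2; images of deleted pattern edges: (2,0,f); (2,1,a); (5,2,f); (5,4,a)
spo result:
nodes: 1:W, 4:T, 5:A, 6:D, 9:D, 10:A, 12:O, 15:D, 17:A, 18:A
edges: (5,1,f); (5,18,a); (10,6,f); (10,9,a); (17,12,f); (17,15,a); (18,4,a); (18,4,f)
dpo result:
nodes: 1:W, 4:T, 5:A, 6:D, 9:D, 10:A, 12:O, 15:D, 17:A, 18:A
edges: (5,1,f); (5,18,a); (10,6,f); (10,9,a); (17,12,f); (17,15,a); (18,4,a); (18,4,f)


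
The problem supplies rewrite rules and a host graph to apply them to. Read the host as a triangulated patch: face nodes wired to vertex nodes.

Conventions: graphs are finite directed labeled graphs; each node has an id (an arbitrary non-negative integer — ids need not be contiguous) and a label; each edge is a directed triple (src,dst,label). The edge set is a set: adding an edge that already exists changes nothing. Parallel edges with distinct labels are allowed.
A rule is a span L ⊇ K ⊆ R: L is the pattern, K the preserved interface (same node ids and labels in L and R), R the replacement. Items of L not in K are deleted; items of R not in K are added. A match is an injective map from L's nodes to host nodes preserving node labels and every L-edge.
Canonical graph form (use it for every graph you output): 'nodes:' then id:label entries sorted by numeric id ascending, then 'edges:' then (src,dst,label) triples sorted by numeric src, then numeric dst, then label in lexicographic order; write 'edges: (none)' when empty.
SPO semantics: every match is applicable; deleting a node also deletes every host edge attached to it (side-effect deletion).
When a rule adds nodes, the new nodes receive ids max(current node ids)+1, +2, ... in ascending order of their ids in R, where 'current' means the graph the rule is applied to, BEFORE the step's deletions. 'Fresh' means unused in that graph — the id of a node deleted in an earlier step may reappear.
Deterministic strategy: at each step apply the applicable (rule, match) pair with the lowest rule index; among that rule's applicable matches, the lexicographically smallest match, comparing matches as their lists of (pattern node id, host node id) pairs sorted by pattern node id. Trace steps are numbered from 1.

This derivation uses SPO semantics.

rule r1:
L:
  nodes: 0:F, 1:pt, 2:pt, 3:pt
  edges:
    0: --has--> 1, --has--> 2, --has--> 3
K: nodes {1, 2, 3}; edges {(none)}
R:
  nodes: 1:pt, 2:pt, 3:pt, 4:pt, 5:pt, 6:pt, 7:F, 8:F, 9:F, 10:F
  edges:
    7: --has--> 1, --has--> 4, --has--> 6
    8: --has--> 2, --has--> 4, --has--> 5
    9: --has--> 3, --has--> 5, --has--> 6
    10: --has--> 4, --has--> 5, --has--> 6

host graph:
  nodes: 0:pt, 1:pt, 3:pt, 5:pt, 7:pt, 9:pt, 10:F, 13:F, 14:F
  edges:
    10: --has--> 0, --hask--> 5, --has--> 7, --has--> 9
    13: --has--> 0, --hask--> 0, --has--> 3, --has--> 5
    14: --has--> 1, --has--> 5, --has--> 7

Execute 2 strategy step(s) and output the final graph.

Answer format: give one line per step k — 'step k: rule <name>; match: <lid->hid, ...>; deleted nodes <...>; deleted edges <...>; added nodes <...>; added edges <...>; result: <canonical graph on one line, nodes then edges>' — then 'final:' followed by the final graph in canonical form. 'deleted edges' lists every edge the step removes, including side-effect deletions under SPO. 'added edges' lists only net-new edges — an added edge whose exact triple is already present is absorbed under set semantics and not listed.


step 1: rule r1; match: 0->10, 1->0, 2->7, 3->9; deleted nodes 10; deleted edges (10,0,has); (10,5,hask); (10,7,has); (10,9,has); added nodes 15, 16, 17, 18, 19, 20, 21; added edges (18,0,has); (18,15,has); (18,17,has); (19,7,has); (19,15,has); (19,16,has); (20,9,has); (20,16,has); (20,17,has); (21,15,has); (21,16,has); (21,17,has); result: nodes: 0:pt, 1:pt, 3:pt, 5:pt, 7:pt, 9:pt, 13:F, 14:F, 15:pt, 16:pt, 17:pt, 18:F, 19:F, 20:F, 21:F edges: (13,0,has); (13,0,hask); (13,3,has); (13,5,has); (14,1,has); (14,5,has); (14,7,has); (18,0,has); (18,15,has); (18,17,has); (19,7,has); (19,15,has); (19,16,has); (20,9,has); (20,16,has); (20,17,has); (21,15,has); (21,16,has); (21,17,has)
step 2: rule r1; match: 0->13, 1->0, 2->3, 3->5; deleted nodes 13; deleted edges (13,0,has); (13,0,hask); (13,3,has); (13,5,has); added nodes 22, 23, 24, 25, 26, 27, 28; added edges (25,0,has); (25,22,has); (25,24,has); (26,3,has); (26,22,has); (26,23,has); (27,5,has); (27,23,has); (27,24,has); (28,22,has); (28,23,has); (28,24,has); result: nodes: 0:pt, 1:pt, 3:pt, 5:pt, 7:pt, 9:pt, 14:F, 15:pt, 16:pt, 17:pt, 18:F, 19:F, 20:F, 21:F, 22:pt, 23:pt, 24:pt, 25:F, 26:F, 27:F, 28:F edges: (14,1,has); (14,5,has); (14,7,has); (18,0,has); (18,15,has); (18,17,has); (19,7,has); (19,15,has); (19,16,has); (20,9,has); (20,16,has); (20,17,has); (21,15,has); (21,16,has); (21,17,has); (25,0,has); (25,22,has); (25,24,has); (26,3,has); (26,22,has); (26,23,has); (27,5,has); (27,23,has); (27,24,has); (28,22,has); (28,23,has); (28,24,has)
final:
nodes: 0:pt, 1:pt, 3:pt, 5:pt, 7:pt, 9:pt, 14:F, 15:pt, 16:pt, 17:pt, 18:F, 19:F, 20:F, 21:F, 22:pt, 23:pt, 24:pt, 25:F, 26:F, 27:F, 28:F
edges: (14,1,has); (14,5,has); (14,7,has); (18,0,has); (18,15,has); (18,17,has); (19,7,has); (19,15,has); (19,16,has); (20,9,has); (20,16,has); (20,17,has); (21,15,has); (21,16,has); (21,17,has); (25,0,has); (25,22,has); (25,24,has); (26,3,has); (26,22,has); (26,23,has); (27,5,has); (27,23,has); (27,24,has); (28,22,has); (28,23,has); (28,24,has)


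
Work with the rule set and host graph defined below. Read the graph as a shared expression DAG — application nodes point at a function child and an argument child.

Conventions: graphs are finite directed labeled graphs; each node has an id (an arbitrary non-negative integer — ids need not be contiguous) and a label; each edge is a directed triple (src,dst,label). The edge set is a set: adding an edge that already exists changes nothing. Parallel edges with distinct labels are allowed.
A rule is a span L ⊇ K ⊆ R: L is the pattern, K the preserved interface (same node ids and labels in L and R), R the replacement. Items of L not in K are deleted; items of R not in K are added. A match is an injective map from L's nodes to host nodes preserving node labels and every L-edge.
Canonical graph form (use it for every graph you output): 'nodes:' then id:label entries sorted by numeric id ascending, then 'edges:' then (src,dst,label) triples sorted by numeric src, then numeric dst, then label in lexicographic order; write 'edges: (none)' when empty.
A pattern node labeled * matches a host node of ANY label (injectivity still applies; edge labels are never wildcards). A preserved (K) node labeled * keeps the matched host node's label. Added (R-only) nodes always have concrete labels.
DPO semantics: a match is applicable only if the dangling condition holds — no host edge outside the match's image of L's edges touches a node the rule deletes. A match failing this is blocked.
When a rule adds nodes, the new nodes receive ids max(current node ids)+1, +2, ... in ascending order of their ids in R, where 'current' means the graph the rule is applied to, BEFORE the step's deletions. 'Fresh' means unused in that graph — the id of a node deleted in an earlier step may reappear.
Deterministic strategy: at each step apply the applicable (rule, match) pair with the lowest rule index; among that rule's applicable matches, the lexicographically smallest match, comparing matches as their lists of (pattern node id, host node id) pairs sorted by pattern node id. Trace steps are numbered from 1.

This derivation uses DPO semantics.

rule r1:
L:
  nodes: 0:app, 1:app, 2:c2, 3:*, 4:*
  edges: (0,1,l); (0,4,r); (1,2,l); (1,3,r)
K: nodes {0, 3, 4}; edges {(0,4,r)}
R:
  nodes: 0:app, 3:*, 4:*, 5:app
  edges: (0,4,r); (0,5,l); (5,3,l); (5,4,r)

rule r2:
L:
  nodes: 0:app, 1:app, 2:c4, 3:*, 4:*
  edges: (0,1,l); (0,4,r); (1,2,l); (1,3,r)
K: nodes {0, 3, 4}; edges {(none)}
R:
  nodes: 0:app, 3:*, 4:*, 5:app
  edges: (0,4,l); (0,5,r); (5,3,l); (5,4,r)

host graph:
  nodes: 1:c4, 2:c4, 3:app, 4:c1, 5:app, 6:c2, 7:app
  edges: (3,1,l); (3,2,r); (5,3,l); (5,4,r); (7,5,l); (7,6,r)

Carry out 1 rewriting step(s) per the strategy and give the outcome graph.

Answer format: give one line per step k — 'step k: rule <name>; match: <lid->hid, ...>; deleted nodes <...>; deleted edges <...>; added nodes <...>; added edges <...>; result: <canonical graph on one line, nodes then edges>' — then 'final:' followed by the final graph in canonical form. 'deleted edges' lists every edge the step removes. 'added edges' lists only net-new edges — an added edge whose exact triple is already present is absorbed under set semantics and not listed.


step 1: rule r2; match: 0->5, 1->3, 2->1, 3->2, 4->4; deleted nodes 1, 3; deleted edges (3,1,l); (3,2,r); (5,3,l); (5,4,r); added nodes 8; added edges (5,4,l); (5,8,r); (8,2,l); (8,4,r); result: nodes: 2:c4, 4:c1, 5:app, 6:c2, 7:app, 8:app edges: (5,4,l); (5,8,r); (7,5,l); (7,6,r); (8,2,l); (8,4,r)
final:
nodes: 2:c4, 4:c1, 5:app, 6:c2, 7:app, 8:app
edges: (5,4,l); (5,8,r); (7,5,l); (7,6,r); (8,2,l); (8,4,r)


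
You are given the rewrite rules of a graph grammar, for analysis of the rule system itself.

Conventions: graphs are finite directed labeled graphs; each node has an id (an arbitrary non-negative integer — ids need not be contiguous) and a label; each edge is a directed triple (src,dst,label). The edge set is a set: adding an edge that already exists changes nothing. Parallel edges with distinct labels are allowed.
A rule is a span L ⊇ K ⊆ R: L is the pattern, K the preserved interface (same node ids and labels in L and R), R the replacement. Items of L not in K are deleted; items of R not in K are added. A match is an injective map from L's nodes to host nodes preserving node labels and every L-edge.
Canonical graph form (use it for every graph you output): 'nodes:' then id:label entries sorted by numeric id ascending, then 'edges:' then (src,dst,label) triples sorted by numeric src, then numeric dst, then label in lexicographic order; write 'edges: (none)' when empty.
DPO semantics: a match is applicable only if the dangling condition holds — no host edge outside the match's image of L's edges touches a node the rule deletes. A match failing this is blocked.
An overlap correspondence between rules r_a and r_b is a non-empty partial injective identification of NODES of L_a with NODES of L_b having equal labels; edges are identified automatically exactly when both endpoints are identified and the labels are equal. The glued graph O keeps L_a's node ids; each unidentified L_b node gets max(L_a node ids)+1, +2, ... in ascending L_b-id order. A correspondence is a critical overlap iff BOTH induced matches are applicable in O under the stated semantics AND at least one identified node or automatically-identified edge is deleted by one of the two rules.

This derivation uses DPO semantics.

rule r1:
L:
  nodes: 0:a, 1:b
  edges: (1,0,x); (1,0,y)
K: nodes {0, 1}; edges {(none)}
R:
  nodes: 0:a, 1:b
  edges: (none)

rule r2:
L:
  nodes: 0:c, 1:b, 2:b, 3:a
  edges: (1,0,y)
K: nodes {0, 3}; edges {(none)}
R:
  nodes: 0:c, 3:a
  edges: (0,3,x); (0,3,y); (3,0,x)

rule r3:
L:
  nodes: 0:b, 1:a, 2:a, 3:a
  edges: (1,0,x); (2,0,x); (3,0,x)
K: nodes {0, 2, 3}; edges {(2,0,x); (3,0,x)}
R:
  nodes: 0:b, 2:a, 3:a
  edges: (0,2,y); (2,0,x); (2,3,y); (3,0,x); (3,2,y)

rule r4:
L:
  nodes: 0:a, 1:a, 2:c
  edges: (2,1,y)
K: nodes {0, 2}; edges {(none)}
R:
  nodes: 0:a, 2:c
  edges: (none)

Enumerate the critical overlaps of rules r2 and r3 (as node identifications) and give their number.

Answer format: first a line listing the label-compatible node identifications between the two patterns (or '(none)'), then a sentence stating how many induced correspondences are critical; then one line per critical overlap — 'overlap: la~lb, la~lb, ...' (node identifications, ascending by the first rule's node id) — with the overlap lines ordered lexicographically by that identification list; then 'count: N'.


label-compatible node identifications between L(r2) and L(r3): 1~0, 2~0, 3~1, 3~2, 3~3
1 of the induced correspondences is a critical overlap of r2 and r3.
overlap: 3~1
count: 1


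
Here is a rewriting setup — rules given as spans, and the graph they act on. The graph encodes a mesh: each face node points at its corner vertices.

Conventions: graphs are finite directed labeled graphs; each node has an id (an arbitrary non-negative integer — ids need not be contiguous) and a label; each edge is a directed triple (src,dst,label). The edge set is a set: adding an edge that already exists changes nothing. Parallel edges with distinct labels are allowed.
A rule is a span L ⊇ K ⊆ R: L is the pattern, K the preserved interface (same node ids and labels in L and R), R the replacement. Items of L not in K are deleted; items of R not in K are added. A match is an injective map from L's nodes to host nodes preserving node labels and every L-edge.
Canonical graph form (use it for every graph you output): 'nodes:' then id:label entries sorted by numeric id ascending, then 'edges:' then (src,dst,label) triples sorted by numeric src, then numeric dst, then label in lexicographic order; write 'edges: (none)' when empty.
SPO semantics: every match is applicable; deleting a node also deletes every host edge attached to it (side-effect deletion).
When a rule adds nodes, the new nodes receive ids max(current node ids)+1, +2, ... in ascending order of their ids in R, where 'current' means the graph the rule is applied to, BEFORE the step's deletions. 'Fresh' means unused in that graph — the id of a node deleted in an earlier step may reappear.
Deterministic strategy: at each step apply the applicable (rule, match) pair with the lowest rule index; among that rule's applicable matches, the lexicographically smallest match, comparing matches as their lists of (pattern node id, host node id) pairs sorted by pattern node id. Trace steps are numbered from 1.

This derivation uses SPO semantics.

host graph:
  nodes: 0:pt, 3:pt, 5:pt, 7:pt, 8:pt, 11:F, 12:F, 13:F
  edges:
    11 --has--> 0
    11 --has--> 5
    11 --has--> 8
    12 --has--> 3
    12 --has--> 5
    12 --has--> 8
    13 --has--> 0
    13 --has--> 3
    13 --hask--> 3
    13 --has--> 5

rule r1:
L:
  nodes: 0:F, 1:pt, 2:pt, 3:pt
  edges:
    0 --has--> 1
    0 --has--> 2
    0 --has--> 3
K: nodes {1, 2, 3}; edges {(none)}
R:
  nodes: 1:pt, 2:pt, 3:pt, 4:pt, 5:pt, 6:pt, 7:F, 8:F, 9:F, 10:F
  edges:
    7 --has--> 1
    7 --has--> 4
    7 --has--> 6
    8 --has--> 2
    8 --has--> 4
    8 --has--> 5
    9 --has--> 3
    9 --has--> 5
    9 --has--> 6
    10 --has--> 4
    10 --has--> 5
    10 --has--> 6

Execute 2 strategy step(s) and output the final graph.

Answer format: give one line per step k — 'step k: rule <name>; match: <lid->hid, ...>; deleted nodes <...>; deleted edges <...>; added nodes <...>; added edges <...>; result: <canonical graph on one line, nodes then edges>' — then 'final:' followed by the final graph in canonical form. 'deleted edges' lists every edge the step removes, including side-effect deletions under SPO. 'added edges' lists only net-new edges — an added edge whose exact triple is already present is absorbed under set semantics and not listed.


step 1: rule r1; match: 0->11, 1->0, 2->5, 3->8; deleted nodes 11; deleted edges (11,0,has); (11,5,has); (11,8,has); added nodes 14, 15, 16, 17, 18, 19, 20; added edges (17,0,has); (17,14,has); (17,16,has); (18,5,has); (18,14,has); (18,15,has); (19,8,has); (19,15,has); (19,16,has); (20,14,has); (20,15,has); (20,16,has); result: nodes: 0:pt, 3:pt, 5:pt, 7:pt, 8:pt, 12:F, 13:F, 14:pt, 15:pt, 16:pt, 17:F, 18:F, 19:F, 20:F edges: (12,3,has); (12,5,has); (12,8,has); (13,0,has); (13,3,has); (13,3,hask); (13,5,has); (17,0,has); (17,14,has); (17,16,has); (18,5,has); (18,14,has); (18,15,has); (19,8,has); (19,15,has); (19,16,has); (20,14,has); (20,15,has); (20,16,has)
step 2: rule r1; match: 0->12, 1->3, 2->5, 3->8; deleted nodes 12; deleted edges (12,3,has); (12,5,has); (12,8,has); added nodes 21, 22, 23, 24, 25, 26, 27; added edges (24,3,has); (24,21,has); (24,23,has); (25,5,has); (25,21,has); (25,22,has); (26,8,has); (26,22,has); (26,23,has); (27,21,has); (27,22,has); (27,23,has); result: nodes: 0:pt, 3:pt, 5:pt, 7:pt, 8:pt, 13:F, 14:pt, 15:pt, 16:pt, 17:F, 18:F, 19:F, 20:F, 21:pt, 22:pt, 23:pt, 24:F, 25:F, 26:F, 27:F edges: (13,0,has); (13,3,has); (13,3,hask); (13,5,has); (17,0,has); (17,14,has); (17,16,has); (18,5,has); (18,14,has); (18,15,has); (19,8,has); (19,15,has); (19,16,has); (20,14,has); (20,15,has); (20,16,has); (24,3,has); (24,21,has); (24,23,has); (25,5,has); (25,21,has); (25,22,has); (26,8,has); (26,22,has); (26,23,has); (27,21,has); (27,22,has); (27,23,has)
final:
nodes: 0:pt, 3:pt, 5:pt, 7:pt, 8:pt, 13:F, 14:pt, 15:pt, 16:pt, 17:F, 18:F, 19:F, 20:F, 21:pt, 22:pt, 23:pt, 24:F, 25:F, 26:F, 27:F
edges: (13,0,has); (13,3,has); (13,3,hask); (13,5,has); (17,0,has); (17,14,has); (17,16,has); (18,5,has); (18,14,has); (18,15,has); (19,8,has); (19,15,has); (19,16,has); (20,14,has); (20,15,has); (20,16,has); (24,3,has); (24,21,has); (24,23,has); (25,5,has); (25,21,has); (25,22,has); (26,8,has); (26,22,has); (26,23,has); (27,21,has); (27,22,has); (27,23,has)


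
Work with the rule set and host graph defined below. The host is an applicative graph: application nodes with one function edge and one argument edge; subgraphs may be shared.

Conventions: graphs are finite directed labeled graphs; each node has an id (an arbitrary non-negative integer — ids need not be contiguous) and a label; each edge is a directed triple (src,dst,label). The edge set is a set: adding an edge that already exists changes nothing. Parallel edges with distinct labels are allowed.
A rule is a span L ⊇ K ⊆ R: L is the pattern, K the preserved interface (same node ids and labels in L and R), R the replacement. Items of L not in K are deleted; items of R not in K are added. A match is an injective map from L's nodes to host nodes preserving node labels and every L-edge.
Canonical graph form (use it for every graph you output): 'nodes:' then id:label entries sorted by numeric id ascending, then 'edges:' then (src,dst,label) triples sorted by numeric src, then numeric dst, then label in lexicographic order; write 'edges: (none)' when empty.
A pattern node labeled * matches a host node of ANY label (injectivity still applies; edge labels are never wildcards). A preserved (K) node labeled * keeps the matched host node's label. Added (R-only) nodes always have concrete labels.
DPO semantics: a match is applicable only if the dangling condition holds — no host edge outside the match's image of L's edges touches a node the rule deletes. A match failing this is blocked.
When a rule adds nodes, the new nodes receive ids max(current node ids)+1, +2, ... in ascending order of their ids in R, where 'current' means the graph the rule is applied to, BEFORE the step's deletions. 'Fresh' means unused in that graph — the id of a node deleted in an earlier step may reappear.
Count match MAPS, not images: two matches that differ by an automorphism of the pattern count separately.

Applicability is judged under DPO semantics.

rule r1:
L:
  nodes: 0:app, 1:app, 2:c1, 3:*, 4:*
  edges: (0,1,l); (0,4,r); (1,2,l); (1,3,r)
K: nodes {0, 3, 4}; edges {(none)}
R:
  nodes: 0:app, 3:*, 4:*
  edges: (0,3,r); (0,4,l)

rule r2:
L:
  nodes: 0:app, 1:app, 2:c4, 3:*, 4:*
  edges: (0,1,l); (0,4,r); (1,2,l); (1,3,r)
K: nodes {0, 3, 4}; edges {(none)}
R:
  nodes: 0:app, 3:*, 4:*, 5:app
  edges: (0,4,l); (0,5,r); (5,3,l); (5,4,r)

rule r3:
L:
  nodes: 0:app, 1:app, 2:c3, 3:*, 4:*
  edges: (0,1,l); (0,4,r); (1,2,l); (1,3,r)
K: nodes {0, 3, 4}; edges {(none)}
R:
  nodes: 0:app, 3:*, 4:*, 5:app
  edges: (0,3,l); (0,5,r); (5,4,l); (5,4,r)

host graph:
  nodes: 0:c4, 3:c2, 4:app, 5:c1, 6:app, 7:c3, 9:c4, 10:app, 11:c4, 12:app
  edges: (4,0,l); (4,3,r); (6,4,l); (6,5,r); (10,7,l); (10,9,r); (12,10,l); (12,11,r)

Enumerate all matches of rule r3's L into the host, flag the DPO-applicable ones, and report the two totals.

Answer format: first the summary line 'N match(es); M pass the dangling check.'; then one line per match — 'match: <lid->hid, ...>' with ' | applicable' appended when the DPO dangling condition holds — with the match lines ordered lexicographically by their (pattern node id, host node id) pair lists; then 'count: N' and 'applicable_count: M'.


1 match(es); 1 pass the dangling check.
match: 0->12, 1->10, 2->7, 3->9, 4->11 | applicable
count: 1
applicable_count: 1


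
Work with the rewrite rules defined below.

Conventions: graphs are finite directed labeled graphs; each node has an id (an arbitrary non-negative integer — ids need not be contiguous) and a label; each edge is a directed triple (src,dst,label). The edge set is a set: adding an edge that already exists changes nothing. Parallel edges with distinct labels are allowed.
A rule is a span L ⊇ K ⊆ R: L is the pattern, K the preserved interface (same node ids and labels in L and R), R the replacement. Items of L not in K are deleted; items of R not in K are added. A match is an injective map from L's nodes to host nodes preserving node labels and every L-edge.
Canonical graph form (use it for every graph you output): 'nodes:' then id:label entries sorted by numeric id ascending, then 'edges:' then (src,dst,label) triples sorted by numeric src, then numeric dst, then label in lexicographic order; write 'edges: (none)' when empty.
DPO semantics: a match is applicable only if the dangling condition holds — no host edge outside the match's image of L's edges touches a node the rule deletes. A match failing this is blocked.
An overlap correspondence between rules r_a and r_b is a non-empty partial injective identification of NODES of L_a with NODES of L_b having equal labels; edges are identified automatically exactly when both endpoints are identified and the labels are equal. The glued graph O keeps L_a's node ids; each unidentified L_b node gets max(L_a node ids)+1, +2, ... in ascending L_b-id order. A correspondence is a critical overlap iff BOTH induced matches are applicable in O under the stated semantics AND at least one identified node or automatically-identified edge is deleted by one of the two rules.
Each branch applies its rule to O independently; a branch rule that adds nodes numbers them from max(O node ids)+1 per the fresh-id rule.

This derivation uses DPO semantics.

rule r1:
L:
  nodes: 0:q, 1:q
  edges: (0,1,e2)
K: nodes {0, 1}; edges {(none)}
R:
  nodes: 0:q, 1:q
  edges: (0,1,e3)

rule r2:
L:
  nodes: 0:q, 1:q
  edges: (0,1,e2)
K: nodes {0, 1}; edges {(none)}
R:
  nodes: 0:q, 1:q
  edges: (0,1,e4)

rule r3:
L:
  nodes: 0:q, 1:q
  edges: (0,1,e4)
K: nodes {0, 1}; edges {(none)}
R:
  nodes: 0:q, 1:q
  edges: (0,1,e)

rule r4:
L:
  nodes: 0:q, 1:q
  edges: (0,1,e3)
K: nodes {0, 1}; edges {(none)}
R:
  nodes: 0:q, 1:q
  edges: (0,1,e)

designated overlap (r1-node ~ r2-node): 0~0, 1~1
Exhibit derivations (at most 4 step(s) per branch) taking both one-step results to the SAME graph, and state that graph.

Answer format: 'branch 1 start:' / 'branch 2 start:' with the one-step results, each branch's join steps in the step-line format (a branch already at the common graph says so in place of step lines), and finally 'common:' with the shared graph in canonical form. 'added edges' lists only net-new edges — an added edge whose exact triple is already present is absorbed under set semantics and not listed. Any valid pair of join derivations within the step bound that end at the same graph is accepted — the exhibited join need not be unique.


branch 1 start:
nodes: 0:q, 1:q
edges: (0,1,e3)
branch 2 start:
nodes: 0:q, 1:q
edges: (0,1,e4)
branch 1 step 1: rule r4; match: 0->0, 1->1; deleted nodes (none); deleted edges (0,1,e3); added nodes (none); added edges (0,1,e); result: nodes: 0:q, 1:q edges: (0,1,e)
branch 2 step 1: rule r3; match: 0->0, 1->1; deleted nodes (none); deleted edges (0,1,e4); added nodes (none); added edges (0,1,e); result: nodes: 0:q, 1:q edges: (0,1,e)
common:
nodes: 0:q, 1:q
edges: (0,1,e)


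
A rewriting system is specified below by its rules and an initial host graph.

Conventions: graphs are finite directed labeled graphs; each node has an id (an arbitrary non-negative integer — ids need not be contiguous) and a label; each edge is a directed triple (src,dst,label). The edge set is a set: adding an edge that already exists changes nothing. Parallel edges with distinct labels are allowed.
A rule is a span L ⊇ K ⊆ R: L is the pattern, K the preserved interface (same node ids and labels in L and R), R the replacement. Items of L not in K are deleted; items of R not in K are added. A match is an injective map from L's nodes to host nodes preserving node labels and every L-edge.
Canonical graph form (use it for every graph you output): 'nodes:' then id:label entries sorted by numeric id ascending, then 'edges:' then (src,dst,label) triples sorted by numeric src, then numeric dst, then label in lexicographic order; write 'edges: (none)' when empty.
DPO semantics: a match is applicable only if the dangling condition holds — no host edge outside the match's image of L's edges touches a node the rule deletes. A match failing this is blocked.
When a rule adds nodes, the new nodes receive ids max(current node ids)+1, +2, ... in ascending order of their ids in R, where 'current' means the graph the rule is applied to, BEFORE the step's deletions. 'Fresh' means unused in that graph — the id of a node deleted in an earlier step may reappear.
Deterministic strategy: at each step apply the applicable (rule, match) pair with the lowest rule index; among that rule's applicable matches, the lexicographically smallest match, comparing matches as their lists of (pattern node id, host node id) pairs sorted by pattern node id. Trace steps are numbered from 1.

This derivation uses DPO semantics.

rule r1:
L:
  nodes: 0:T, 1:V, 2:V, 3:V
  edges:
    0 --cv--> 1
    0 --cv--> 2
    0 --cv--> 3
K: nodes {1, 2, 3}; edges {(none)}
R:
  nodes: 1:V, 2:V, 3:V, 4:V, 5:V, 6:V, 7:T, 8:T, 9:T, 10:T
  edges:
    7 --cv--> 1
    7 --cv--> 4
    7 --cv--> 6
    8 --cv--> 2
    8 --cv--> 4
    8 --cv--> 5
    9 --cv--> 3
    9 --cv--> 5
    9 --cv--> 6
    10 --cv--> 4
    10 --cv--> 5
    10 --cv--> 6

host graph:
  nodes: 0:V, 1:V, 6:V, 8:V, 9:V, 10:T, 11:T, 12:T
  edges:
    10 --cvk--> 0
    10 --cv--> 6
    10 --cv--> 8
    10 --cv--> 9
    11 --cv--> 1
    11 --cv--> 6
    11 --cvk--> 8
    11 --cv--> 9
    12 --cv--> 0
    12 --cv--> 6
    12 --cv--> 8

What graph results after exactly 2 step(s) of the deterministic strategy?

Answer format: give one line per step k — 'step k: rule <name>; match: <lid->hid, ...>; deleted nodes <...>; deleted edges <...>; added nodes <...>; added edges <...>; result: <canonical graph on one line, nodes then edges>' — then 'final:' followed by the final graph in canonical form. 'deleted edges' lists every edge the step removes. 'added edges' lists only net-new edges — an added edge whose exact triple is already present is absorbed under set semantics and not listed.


step 1: rule r1; match: 0->12, 1->0, 2->6, 3->8; deleted nodes 12; deleted edges (12,0,cv); (12,6,cv); (12,8,cv); added nodes 13, 14, 15, 16, 17, 18, 19; added edges (16,0,cv); (16,13,cv); (16,15,cv); (17,6,cv); (17,13,cv); (17,14,cv); (18,8,cv); (18,14,cv); (18,15,cv); (19,13,cv); (19,14,cv); (19,15,cv); result: nodes: 0:V, 1:V, 6:V, 8:V, 9:V, 10:T, 11:T, 13:V, 14:V, 15:V, 16:T, 17:T, 18:T, 19:T edges: (10,0,cvk); (10,6,cv); (10,8,cv); (10,9,cv); (11,1,cv); (11,6,cv); (11,8,cvk); (11,9,cv); (16,0,cv); (16,13,cv); (16,15,cv); (17,6,cv); (17,13,cv); (17,14,cv); (18,8,cv); (18,14,cv); (18,15,cv); (19,13,cv); (19,14,cv); (19,15,cv)
step 2: rule r1; match: 0->16, 1->0, 2->13, 3->15; deleted nodes 16; deleted edges (16,0,cv); (16,13,cv); (16,15,cv); added nodes 20, 21, 22, 23, 24, 25, 26; added edges (23,0,cv); (23,20,cv); (23,22,cv); (24,13,cv); (24,20,cv); (24,21,cv); (25,15,cv); (25,21,cv); (25,22,cv); (26,20,cv); (26,21,cv); (26,22,cv); result: nodes: 0:V, 1:V, 6:V, 8:V, 9:V, 10:T, 11:T, 13:V, 14:V, 15:V, 17:T, 18:T, 19:T, 20:V, 21:V, 22:V, 23:T, 24:T, 25:T, 26:T edges: (10,0,cvk); (10,6,cv); (10,8,cv); (10,9,cv); (11,1,cv); (11,6,cv); (11,8,cvk); (11,9,cv); (17,6,cv); (17,13,cv); (17,14,cv); (18,8,cv); (18,14,cv); (18,15,cv); (19,13,cv); (19,14,cv); (19,15,cv); (23,0,cv); (23,20,cv); (23,22,cv); (24,13,cv); (24,20,cv); (24,21,cv); (25,15,cv); (25,21,cv); (25,22,cv); (26,20,cv); (26,21,cv); (26,22,cv)
final:
nodes: 0:V, 1:V, 6:V, 8:V, 9:V, 10:T, 11:T, 13:V, 14:V, 15:V, 17:T, 18:T, 19:T, 20:V, 21:V, 22:V, 23:T, 24:T, 25:T, 26:T
edges: (10,0,cvk); (10,6,cv); (10,8,cv); (10,9,cv); (11,1,cv); (11,6,cv); (11,8,cvk); (11,9,cv); (17,6,cv); (17,13,cv); (17,14,cv); (18,8,cv); (18,14,cv); (18,15,cv); (19,13,cv); (19,14,cv); (19,15,cv); (23,0,cv); (23,20,cv); (23,22,cv); (24,13,cv); (24,20,cv); (24,21,cv); (25,15,cv); (25,21,cv); (25,22,cv); (26,20,cv); (26,21,cv); (26,22,cv)


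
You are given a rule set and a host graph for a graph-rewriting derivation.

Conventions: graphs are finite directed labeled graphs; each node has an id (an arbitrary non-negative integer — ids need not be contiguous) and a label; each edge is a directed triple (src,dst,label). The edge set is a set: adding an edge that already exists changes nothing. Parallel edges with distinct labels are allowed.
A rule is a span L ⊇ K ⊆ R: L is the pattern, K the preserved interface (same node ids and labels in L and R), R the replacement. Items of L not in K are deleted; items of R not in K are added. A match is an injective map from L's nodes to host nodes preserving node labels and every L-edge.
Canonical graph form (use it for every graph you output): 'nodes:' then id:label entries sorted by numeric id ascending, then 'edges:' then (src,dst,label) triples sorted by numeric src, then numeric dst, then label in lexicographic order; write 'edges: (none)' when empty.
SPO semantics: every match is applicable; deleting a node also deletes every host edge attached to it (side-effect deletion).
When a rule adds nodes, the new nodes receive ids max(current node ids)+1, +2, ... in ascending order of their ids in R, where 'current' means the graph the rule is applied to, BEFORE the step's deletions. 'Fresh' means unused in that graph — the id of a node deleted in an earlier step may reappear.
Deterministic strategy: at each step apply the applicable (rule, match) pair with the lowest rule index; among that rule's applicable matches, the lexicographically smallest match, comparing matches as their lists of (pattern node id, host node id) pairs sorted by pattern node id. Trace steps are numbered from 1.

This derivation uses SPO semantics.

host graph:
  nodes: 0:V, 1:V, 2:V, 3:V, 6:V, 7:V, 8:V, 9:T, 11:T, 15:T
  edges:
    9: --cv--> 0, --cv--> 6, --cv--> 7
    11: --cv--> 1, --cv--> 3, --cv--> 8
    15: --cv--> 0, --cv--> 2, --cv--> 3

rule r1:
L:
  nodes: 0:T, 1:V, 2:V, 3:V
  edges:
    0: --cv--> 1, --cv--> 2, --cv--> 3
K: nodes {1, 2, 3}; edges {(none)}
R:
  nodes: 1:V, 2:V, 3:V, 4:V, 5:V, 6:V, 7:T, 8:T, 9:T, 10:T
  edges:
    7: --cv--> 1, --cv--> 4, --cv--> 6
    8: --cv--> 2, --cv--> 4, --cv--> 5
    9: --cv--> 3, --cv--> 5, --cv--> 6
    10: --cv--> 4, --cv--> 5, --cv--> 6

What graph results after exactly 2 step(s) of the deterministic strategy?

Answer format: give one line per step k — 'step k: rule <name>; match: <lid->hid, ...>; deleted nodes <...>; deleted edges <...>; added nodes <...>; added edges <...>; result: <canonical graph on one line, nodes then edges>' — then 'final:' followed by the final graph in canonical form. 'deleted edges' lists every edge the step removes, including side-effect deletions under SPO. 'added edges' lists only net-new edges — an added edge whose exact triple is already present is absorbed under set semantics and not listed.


step 1: rule r1; match: 0->9, 1->0, 2->6, 3->7; deleted nodes 9; deleted edges (9,0,cv); (9,6,cv); (9,7,cv); added nodes 16, 17, 18, 19, 20, 21, 22; added edges (19,0,cv); (19,16,cv); (19,18,cv); (20,6,cv); (20,16,cv); (20,17,cv); (21,7,cv); (21,17,cv); (21,18,cv); (22,16,cv); (22,17,cv); (22,18,cv); result: nodes: 0:V, 1:V, 2:V, 3:V, 6:V, 7:V, 8:V, 11:T, 15:T, 16:V, 17:V, 18:V, 19:T, 20:T, 21:T, 22:T edges: (11,1,cv); (11,3,cv); (11,8,cv); (15,0,cv); (15,2,cv); (15,3,cv); (19,0,cv); (19,16,cv); (19,18,cv); (20,6,cv); (20,16,cv); (20,17,cv); (21,7,cv); (21,17,cv); (21,18,cv); (22,16,cv); (22,17,cv); (22,18,cv)
step 2: rule r1; match: 0->11, 1->1, 2->3, 3->8; deleted nodes 11; deleted edges (11,1,cv); (11,3,cv); (11,8,cv); added nodes 23, 24, 25, 26, 27, 28, 29; added edges (26,1,cv); (26,23,cv); (26,25,cv); (27,3,cv); (27,23,cv); (27,24,cv); (28,8,cv); (28,24,cv); (28,25,cv); (29,23,cv); (29,24,cv); (29,25,cv); result: nodes: 0:V, 1:V, 2:V, 3:V, 6:V, 7:V, 8:V, 15:T, 16:V, 17:V, 18:V, 19:T, 20:T, 21:T, 22:T, 23:V, 24:V, 25:V, 26:T, 27:T, 28:T, 29:T edges: (15,0,cv); (15,2,cv); (15,3,cv); (19,0,cv); (19,16,cv); (19,18,cv); (20,6,cv); (20,16,cv); (20,17,cv); (21,7,cv); (21,17,cv); (21,18,cv); (22,16,cv); (22,17,cv); (22,18,cv); (26,1,cv); (26,23,cv); (26,25,cv); (27,3,cv); (27,23,cv); (27,24,cv); (28,8,cv); (28,24,cv); (28,25,cv); (29,23,cv); (29,24,cv); (29,25,cv)
final:
nodes: 0:V, 1:V, 2:V, 3:V, 6:V, 7:V, 8:V, 15:T, 16:V, 17:V, 18:V, 19:T, 20:T, 21:T, 22:T, 23:V, 24:V, 25:V, 26:T, 27:T, 28:T, 29:T
edges: (15,0,cv); (15,2,cv); (15,3,cv); (19,0,cv); (19,16,cv); (19,18,cv); (20,6,cv); (20,16,cv); (20,17,cv); (21,7,cv); (21,17,cv); (21,18,cv); (22,16,cv); (22,17,cv); (22,18,cv); (26,1,cv); (26,23,cv); (26,25,cv); (27,3,cv); (27,23,cv); (27,24,cv); (28,8,cv); (28,24,cv); (28,25,cv); (29,23,cv); (29,24,cv); (29,25,cv)


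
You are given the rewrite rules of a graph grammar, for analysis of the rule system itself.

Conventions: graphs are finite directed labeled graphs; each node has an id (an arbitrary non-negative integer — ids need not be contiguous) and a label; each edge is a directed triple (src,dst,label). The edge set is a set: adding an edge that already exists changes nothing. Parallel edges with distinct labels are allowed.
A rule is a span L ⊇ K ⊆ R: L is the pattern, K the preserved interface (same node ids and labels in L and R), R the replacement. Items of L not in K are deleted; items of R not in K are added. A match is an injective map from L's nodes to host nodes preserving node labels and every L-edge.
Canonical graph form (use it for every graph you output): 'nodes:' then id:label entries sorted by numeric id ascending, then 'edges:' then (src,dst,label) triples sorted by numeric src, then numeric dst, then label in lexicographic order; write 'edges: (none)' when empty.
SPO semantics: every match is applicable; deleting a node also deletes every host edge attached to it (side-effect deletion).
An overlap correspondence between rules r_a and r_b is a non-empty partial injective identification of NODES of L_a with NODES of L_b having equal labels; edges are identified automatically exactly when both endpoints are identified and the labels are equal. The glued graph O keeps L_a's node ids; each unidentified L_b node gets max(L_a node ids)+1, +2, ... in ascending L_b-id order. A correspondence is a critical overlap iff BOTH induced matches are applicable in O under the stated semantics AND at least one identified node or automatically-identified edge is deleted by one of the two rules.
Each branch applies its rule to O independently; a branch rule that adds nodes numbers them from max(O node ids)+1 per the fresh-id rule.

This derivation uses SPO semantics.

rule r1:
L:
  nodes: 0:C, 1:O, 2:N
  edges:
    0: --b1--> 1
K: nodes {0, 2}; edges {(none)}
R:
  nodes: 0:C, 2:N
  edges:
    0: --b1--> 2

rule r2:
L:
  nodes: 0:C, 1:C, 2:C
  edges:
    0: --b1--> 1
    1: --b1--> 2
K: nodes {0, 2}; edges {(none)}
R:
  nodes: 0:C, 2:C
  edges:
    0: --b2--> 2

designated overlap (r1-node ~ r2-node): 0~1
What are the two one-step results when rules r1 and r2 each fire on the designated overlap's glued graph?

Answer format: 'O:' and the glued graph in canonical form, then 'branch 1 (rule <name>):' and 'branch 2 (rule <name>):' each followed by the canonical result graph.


O:
nodes: 0:C, 1:O, 2:N, 3:C, 4:C
edges: (0,1,b1); (0,4,b1); (3,0,b1)
branch 1 (rule r1):
nodes: 0:C, 2:N, 3:C, 4:C
edges: (0,2,b1); (0,4,b1); (3,0,b1)
branch 2 (rule r2):
nodes: 1:O, 2:N, 3:C, 4:C
edges: (3,4,b2)


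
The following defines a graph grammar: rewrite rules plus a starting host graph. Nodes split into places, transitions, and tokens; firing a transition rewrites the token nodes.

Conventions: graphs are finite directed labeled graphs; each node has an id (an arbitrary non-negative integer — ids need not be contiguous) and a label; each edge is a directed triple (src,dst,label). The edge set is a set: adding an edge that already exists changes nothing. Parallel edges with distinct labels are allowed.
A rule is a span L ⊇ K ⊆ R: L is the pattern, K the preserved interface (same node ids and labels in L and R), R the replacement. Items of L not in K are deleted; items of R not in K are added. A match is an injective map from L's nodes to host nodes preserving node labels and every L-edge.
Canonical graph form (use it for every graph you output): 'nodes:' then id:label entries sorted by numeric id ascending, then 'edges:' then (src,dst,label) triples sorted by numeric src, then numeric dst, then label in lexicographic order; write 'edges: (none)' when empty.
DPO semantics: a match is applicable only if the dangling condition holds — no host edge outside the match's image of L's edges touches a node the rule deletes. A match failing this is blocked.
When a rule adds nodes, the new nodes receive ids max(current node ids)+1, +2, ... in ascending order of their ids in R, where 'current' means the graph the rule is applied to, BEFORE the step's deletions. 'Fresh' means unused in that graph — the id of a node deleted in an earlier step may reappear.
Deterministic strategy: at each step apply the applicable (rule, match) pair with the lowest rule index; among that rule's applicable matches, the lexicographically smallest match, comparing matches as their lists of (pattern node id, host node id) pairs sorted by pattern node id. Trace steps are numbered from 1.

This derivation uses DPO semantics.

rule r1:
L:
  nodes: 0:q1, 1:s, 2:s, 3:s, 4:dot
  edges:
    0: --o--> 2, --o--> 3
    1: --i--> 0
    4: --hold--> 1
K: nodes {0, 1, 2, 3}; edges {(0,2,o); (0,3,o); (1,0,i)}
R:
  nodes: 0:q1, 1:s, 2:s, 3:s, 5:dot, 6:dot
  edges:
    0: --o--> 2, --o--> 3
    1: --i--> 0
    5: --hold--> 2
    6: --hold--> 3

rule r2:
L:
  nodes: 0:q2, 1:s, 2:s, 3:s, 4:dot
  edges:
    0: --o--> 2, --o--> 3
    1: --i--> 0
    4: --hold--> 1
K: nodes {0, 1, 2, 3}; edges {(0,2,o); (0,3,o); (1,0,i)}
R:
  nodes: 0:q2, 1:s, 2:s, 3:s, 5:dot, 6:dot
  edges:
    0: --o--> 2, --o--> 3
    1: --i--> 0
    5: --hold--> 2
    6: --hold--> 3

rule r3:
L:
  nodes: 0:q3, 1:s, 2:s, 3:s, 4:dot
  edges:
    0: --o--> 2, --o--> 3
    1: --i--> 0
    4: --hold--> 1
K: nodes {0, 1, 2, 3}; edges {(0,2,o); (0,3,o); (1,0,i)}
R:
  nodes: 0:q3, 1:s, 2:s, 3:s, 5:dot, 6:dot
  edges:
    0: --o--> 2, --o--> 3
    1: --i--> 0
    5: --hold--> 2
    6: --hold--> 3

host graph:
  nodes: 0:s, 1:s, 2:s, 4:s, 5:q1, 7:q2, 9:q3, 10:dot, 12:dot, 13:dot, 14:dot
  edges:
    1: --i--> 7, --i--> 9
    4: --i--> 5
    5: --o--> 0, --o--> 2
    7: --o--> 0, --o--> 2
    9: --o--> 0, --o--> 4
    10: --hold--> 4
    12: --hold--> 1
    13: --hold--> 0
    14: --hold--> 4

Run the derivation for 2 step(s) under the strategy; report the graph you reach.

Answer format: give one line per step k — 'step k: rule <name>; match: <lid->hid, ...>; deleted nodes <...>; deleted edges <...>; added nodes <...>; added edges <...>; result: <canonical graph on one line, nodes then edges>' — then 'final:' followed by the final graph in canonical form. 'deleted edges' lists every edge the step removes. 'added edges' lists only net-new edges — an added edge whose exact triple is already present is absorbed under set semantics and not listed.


step 1: rule r1; match: 0->5, 1->4, 2->0, 3->2, 4->10; deleted nodes 10; deleted edges (10,4,hold); added nodes 15, 16; added edges (15,0,hold); (16,2,hold); result: nodes: 0:s, 1:s, 2:s, 4:s, 5:q1, 7:q2, 9:q3, 12:dot, 13:dot, 14:dot, 15:dot, 16:dot edges: (1,7,i); (1,9,i); (4,5,i); (5,0,o); (5,2,o); (7,0,o); (7,2,o); (9,0,o); (9,4,o); (12,1,hold); (13,0,hold); (14,4,hold); (15,0,hold); (16,2,hold)
step 2: rule r1; match: 0->5, 1->4, 2->0, 3->2, 4->14; deleted nodes 14; deleted edges (14,4,hold); added nodes 17, 18; added edges (17,0,hold); (18,2,hold); result: nodes: 0:s, 1:s, 2:s, 4:s, 5:q1, 7:q2, 9:q3, 12:dot, 13:dot, 15:dot, 16:dot, 17:dot, 18:dot edges: (1,7,i); (1,9,i); (4,5,i); (5,0,o); (5,2,o); (7,0,o); (7,2,o); (9,0,o); (9,4,o); (12,1,hold); (13,0,hold); (15,0,hold); (16,2,hold); (17,0,hold); (18,2,hold)
final:
nodes: 0:s, 1:s, 2:s, 4:s, 5:q1, 7:q2, 9:q3, 12:dot, 13:dot, 15:dot, 16:dot, 17:dot, 18:dot
edges: (1,7,i); (1,9,i); (4,5,i); (5,0,o); (5,2,o); (7,0,o); (7,2,o); (9,0,o); (9,4,o); (12,1,hold); (13,0,hold); (15,0,hold); (16,2,hold); (17,0,hold); (18,2,hold)
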